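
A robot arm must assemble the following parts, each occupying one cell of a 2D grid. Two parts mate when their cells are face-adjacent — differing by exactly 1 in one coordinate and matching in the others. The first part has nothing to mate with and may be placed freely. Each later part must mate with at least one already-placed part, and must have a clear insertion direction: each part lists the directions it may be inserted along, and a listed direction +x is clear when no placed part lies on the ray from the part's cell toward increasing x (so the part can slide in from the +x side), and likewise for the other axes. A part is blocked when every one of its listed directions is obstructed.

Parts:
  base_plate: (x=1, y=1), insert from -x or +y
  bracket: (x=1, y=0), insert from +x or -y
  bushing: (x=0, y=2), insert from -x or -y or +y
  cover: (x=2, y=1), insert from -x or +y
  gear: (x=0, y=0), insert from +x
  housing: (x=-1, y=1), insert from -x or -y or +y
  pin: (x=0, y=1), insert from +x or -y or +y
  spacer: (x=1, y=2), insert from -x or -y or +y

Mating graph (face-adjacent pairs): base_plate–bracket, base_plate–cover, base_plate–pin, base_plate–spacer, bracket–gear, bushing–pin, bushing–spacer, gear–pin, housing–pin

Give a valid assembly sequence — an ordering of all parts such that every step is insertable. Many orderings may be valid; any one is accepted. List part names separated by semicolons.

1. cover@(2, 1) [-x clear] — {cover}
2. base_plate@(1, 1) [-x clear] — {base_plate, cover}
3. spacer@(1, 2) [-x clear] — {base_plate, cover, spacer}
4. pin@(0, 1) [-y clear] — {base_plate, cover, pin, spacer}
5. housing@(-1, 1) [-x clear] — {base_plate, cover, housing, pin, spacer}
6. gear@(0, 0) [+x clear] — {base_plate, cover, gear, housing, pin, spacer}
7. bracket@(1, 0) [+x clear] — {base_plate, bracket, cover, gear, housing, pin, spacer}
8. bushing@(0, 2) [-x clear] — {base_plate, bracket, bushing, cover, gear, housing, pin, spacer}

cover; base_plate; spacer; pin; housing; gear; bracket; bushing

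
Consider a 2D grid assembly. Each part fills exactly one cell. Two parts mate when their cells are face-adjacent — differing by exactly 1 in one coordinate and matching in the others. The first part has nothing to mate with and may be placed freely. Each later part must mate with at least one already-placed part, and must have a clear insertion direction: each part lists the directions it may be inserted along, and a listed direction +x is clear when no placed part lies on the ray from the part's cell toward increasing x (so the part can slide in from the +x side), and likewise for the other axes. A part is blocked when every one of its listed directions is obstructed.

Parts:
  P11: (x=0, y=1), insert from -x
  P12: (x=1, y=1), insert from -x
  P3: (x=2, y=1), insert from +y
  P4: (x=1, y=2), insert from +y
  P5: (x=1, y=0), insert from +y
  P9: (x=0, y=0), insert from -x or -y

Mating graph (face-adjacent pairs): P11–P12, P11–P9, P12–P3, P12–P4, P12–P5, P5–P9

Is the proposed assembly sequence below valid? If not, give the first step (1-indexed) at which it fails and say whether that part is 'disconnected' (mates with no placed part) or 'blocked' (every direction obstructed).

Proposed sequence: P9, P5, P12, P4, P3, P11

1. P9@(0, 0) [-x clear] — {P9}
2. P5@(1, 0) [+y clear] — {P5, P9}
3. P12@(1, 1) [-x clear] — {P12, P5, P9}
4. P4@(1, 2) [+y clear] — {P12, P4, P5, P9}
5. P3@(2, 1) [+y clear] — {P12, P3, P4, P5, P9}
6. P11@(0, 1) [-x clear] — {P11, P12, P3, P4, P5, P9}

Valid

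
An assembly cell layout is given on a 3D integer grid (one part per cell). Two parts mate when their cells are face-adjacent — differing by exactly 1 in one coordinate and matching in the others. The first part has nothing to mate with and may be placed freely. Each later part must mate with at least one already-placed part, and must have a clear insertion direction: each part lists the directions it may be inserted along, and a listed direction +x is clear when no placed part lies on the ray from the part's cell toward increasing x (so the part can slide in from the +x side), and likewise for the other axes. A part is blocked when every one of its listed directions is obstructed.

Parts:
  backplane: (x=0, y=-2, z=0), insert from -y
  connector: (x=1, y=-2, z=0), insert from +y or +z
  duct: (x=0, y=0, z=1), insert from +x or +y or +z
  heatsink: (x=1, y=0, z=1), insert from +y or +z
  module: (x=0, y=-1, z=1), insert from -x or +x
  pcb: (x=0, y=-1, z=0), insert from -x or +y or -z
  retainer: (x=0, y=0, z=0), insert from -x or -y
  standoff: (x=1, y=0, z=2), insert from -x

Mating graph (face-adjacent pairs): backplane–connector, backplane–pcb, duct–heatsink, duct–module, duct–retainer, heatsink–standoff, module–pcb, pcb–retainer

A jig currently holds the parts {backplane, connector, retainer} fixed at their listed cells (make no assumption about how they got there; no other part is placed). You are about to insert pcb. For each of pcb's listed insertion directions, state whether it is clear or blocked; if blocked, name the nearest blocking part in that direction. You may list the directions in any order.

+y: blocked by retainer; -x: clear; -z: clear

-x: ray from pcb(0, -1, 0) has no placed part ⇒ clear
+y: nearest on ray is retainer@(0, 0, 0) ⇒ blocked
-z: ray from pcb(0, -1, 0) has no placed part ⇒ clear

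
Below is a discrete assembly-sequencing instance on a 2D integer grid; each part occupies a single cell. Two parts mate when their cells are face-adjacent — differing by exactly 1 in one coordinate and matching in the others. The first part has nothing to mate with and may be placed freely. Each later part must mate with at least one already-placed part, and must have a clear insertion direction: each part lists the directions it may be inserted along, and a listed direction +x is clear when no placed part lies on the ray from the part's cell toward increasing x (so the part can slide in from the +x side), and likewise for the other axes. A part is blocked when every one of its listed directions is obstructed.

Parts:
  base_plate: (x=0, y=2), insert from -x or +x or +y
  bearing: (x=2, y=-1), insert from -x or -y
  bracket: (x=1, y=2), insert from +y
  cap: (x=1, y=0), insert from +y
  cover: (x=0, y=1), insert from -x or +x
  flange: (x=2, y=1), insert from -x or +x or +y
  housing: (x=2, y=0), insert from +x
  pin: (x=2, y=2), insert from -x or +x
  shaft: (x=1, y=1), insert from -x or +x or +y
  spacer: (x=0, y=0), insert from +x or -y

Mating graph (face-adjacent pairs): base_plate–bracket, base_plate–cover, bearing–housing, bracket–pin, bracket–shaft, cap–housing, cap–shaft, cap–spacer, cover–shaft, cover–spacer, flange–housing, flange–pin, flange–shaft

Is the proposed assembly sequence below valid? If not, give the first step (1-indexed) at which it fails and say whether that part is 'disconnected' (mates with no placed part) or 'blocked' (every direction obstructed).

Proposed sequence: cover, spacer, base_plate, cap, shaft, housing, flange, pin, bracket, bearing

Valid

1. cover@(0, 1) [-x clear] — {cover}
2. spacer@(0, 0) [+x clear] — {cover, spacer}
3. base_plate@(0, 2) [-x clear] — {base_plate, cover, spacer}
4. cap@(1, 0) [+y clear] — {base_plate, cap, cover, spacer}
5. shaft@(1, 1) [+x clear] — {base_plate, cap, cover, shaft, spacer}
6. housing@(2, 0) [+x clear] — {base_plate, cap, cover, housing, shaft, spacer}
7. flange@(2, 1) [+x clear] — {base_plate, cap, cover, flange, housing, shaft, spacer}
8. pin@(2, 2) [+x clear] — {base_plate, cap, cover, flange, housing, pin, shaft, spacer}
9. bracket@(1, 2) [+y clear] — {base_plate, bracket, cap, cover, flange, housing, pin, shaft, spacer}
10. bearing@(2, -1) [-x clear] — {base_plate, bearing, bracket, cap, cover, flange, housing, pin, shaft, spacer}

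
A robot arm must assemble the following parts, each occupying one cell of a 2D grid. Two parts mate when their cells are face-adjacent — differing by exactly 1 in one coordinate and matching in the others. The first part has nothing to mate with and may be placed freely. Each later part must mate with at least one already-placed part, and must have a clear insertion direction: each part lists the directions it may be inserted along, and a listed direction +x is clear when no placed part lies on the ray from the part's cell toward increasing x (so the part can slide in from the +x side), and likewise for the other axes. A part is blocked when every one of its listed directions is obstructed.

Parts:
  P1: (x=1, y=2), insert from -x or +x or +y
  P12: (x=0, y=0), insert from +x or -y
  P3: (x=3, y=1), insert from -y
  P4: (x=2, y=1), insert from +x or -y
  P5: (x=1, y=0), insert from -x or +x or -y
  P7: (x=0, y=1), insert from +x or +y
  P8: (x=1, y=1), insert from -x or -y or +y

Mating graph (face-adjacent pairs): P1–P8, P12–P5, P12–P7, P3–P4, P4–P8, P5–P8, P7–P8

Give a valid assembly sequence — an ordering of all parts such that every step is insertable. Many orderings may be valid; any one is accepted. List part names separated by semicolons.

P12; P5; P8; P4; P7; P1; P3

1. P12@(0, 0) [+x clear] — {P12}
2. P5@(1, 0) [+x clear] — {P12, P5}
3. P8@(1, 1) [-x clear] — {P12, P5, P8}
4. P4@(2, 1) [+x clear] — {P12, P4, P5, P8}
5. P7@(0, 1) [+y clear] — {P12, P4, P5, P7, P8}
6. P1@(1, 2) [-x clear] — {P1, P12, P4, P5, P7, P8}
7. P3@(3, 1) [-y clear] — {P1, P12, P3, P4, P5, P7, P8}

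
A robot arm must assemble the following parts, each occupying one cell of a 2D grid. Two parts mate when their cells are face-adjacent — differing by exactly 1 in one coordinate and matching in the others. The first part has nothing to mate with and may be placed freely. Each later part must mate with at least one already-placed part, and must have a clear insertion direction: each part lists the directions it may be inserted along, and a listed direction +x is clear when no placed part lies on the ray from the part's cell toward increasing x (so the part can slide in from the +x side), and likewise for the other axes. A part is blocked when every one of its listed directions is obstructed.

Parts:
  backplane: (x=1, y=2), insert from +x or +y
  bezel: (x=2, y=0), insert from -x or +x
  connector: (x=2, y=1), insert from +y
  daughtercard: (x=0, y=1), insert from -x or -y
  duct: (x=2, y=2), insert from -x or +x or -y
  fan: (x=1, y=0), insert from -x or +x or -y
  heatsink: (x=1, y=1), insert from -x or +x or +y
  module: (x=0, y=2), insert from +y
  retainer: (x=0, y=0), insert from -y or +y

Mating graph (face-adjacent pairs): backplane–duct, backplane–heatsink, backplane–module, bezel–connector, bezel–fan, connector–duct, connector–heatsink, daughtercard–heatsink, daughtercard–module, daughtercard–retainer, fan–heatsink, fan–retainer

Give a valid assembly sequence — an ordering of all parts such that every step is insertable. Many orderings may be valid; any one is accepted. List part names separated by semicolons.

fan; bezel; connector; heatsink; daughtercard; module; duct; retainer; backplane

1. fan@(1, 0) [-x clear] — {fan}
2. bezel@(2, 0) [+x clear] — {bezel, fan}
3. connector@(2, 1) [+y clear] — {bezel, connector, fan}
4. heatsink@(1, 1) [-x clear] — {bezel, connector, fan, heatsink}
5. daughtercard@(0, 1) [-x clear] — {bezel, connector, daughtercard, fan, heatsink}
6. module@(0, 2) [+y clear] — {bezel, connector, daughtercard, fan, heatsink, module}
7. duct@(2, 2) [+x clear] — {bezel, connector, daughtercard, duct, fan, heatsink, module}
8. retainer@(0, 0) [-y clear] — {bezel, connector, daughtercard, duct, fan, heatsink, module, retainer}
9. backplane@(1, 2) [+y clear] — {backplane, bezel, connector, daughtercard, duct, fan, heatsink, module, retainer}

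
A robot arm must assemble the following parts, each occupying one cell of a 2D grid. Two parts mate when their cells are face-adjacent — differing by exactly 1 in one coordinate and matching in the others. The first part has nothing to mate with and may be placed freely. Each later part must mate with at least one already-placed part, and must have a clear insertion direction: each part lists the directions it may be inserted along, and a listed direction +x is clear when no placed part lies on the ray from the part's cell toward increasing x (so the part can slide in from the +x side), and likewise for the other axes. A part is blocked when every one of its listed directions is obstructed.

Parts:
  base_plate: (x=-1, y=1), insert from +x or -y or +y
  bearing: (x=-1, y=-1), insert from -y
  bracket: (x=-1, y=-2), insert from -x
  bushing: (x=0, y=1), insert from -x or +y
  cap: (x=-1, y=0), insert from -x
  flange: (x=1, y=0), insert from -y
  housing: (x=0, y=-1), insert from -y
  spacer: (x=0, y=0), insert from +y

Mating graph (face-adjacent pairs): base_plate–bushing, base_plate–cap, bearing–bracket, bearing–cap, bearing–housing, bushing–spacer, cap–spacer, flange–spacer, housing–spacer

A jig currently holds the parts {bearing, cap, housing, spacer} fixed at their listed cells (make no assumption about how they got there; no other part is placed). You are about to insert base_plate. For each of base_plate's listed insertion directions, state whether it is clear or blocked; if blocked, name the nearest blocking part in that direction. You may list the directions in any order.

+x: clear; +y: clear; -y: blocked by cap

+x: ray from base_plate(-1, 1) has no placed part ⇒ clear
-y: nearest on ray is cap@(-1, 0) ⇒ blocked
+y: ray from base_plate(-1, 1) has no placed part ⇒ clear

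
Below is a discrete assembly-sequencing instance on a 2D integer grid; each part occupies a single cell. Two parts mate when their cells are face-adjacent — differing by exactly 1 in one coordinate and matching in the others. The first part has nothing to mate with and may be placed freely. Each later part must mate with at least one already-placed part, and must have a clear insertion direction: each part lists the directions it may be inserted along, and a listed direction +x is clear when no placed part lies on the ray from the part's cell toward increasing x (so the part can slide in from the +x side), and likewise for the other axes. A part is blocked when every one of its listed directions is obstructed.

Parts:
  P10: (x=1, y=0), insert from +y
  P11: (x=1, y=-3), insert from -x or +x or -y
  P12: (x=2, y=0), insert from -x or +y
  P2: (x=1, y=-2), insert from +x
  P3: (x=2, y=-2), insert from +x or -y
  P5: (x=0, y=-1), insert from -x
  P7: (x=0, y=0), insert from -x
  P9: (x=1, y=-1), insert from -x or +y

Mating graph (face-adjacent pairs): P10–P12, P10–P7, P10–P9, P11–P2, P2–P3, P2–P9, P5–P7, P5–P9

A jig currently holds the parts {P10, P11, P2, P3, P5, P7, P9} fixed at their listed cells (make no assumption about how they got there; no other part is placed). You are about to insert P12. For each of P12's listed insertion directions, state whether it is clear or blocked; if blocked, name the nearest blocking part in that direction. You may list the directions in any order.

-x: nearest on ray is P10@(1, 0) ⇒ blocked
+y: ray from P12(2, 0) has no placed part ⇒ clear

+y: clear; -x: blocked by P10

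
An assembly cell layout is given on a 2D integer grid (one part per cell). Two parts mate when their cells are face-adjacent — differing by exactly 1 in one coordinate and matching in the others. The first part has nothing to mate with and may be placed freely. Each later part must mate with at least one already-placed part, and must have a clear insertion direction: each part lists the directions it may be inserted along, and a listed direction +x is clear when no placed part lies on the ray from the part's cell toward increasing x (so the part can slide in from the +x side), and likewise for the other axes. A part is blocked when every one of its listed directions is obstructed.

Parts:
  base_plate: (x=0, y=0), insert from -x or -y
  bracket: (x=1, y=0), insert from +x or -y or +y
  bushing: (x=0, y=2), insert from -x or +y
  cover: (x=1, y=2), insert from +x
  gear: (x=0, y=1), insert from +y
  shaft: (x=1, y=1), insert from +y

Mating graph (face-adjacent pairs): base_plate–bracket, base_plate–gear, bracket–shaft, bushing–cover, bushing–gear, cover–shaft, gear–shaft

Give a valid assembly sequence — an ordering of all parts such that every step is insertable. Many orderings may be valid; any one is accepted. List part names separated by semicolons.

shaft; cover; gear; bushing; base_plate; bracket

1. shaft@(1, 1) [+y clear] — {shaft}
2. cover@(1, 2) [+x clear] — {cover, shaft}
3. gear@(0, 1) [+y clear] — {cover, gear, shaft}
4. bushing@(0, 2) [-x clear] — {bushing, cover, gear, shaft}
5. base_plate@(0, 0) [-x clear] — {base_plate, bushing, cover, gear, shaft}
6. bracket@(1, 0) [+x clear] — {base_plate, bracket, bushing, cover, gear, shaft}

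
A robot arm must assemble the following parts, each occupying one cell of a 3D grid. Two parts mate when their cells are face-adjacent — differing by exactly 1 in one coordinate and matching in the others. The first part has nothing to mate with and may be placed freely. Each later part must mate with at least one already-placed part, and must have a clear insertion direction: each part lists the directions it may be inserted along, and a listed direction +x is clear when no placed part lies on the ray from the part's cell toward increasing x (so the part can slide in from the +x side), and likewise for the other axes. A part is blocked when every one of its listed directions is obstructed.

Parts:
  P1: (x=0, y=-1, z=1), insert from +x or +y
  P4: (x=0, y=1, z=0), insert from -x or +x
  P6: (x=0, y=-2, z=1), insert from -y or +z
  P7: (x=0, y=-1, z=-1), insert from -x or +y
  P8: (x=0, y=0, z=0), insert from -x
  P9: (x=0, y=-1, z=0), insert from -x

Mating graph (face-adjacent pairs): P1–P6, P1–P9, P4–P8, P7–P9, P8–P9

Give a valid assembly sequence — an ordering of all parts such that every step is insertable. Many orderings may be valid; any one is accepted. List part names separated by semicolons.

P6; P1; P9; P8; P4; P7

1. P6@(0, -2, 1) [-y clear] — {P6}
2. P1@(0, -1, 1) [+x clear] — {P1, P6}
3. P9@(0, -1, 0) [-x clear] — {P1, P6, P9}
4. P8@(0, 0, 0) [-x clear] — {P1, P6, P8, P9}
5. P4@(0, 1, 0) [-x clear] — {P1, P4, P6, P8, P9}
6. P7@(0, -1, -1) [-x clear] — {P1, P4, P6, P7, P8, P9}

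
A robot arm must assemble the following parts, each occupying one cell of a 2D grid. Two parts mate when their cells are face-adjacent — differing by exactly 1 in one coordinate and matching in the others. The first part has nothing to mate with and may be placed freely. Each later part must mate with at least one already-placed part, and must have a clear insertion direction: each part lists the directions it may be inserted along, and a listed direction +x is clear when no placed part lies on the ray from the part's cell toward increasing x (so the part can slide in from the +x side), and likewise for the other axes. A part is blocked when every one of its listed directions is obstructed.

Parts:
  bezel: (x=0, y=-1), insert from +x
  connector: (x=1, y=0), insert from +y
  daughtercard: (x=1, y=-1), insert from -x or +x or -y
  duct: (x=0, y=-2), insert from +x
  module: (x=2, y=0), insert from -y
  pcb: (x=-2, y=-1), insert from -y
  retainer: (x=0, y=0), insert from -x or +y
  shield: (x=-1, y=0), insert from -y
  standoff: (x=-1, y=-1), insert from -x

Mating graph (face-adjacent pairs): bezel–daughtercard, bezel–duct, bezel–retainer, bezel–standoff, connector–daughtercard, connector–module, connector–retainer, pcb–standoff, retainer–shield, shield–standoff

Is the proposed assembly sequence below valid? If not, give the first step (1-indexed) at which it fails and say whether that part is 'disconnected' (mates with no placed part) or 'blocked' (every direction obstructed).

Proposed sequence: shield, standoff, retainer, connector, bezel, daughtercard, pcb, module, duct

Valid

1. shield@(-1, 0) [-y clear] — {shield}
2. standoff@(-1, -1) [-x clear] — {shield, standoff}
3. retainer@(0, 0) [+y clear] — {retainer, shield, standoff}
4. connector@(1, 0) [+y clear] — {connector, retainer, shield, standoff}
5. bezel@(0, -1) [+x clear] — {bezel, connector, retainer, shield, standoff}
6. daughtercard@(1, -1) [+x clear] — {bezel, connector, daughtercard, retainer, shield, standoff}
7. pcb@(-2, -1) [-y clear] — {bezel, connector, daughtercard, pcb, retainer, shield, standoff}
8. module@(2, 0) [-y clear] — {bezel, connector, daughtercard, module, pcb, retainer, shield, standoff}
9. duct@(0, -2) [+x clear] — {bezel, connector, daughtercard, duct, module, pcb, retainer, shield, standoff}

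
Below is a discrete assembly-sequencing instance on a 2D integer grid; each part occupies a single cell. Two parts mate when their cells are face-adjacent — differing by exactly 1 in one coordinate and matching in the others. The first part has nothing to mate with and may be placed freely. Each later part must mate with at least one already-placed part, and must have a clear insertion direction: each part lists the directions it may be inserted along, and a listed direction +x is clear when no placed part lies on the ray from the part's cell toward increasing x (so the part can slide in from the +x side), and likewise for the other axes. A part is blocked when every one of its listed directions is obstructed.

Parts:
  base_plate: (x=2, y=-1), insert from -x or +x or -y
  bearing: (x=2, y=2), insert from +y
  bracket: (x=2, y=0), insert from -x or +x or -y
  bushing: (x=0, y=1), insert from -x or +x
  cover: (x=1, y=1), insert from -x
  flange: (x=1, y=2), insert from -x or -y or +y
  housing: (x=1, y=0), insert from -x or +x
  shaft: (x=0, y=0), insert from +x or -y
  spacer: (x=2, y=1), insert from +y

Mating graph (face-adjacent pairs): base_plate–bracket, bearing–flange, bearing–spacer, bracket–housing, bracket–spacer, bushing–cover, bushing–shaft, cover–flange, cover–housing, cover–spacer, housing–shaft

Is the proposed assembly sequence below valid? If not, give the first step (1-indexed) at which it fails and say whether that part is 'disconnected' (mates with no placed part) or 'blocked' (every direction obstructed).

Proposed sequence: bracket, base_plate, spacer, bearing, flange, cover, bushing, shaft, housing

1. bracket@(2, 0) [-x clear] — {bracket}
2. base_plate@(2, -1) [-x clear] — {base_plate, bracket}
3. spacer@(2, 1) [+y clear] — {base_plate, bracket, spacer}
4. bearing@(2, 2) [+y clear] — {base_plate, bearing, bracket, spacer}
5. flange@(1, 2) [-x clear] — {base_plate, bearing, bracket, flange, spacer}
6. cover@(1, 1) [-x clear] — {base_plate, bearing, bracket, cover, flange, spacer}
7. bushing@(0, 1) [-x clear] — {base_plate, bearing, bracket, bushing, cover, flange, spacer}
8. shaft@(0, 0) [-y clear] — {base_plate, bearing, bracket, bushing, cover, flange, shaft, spacer}
9. housing@(1, 0) — -x/+x all obstructed ⇒ blocked

Invalid at step 9 (blocked)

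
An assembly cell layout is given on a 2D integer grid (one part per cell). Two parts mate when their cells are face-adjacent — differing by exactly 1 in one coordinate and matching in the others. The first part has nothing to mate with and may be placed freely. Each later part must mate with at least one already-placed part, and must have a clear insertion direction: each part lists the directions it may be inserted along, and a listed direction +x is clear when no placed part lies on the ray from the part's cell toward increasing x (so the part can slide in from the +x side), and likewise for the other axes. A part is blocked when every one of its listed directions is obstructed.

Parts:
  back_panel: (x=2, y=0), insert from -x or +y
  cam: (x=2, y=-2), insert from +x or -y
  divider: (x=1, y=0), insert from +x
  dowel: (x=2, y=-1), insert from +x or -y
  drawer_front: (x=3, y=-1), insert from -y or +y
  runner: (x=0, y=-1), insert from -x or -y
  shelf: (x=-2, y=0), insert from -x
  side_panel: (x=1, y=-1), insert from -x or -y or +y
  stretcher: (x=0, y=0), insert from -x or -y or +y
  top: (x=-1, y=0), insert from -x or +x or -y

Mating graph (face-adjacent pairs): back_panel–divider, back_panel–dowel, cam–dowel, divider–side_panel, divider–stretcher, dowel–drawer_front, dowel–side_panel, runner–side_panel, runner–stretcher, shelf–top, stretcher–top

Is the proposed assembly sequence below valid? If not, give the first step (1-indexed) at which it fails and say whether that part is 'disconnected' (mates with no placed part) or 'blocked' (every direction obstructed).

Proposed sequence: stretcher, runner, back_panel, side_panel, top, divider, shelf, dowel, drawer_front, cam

1. stretcher@(0, 0) [-x clear] — {stretcher}
2. runner@(0, -1) [-x clear] — {runner, stretcher}
3. back_panel@(2, 0) — no placed neighbour ⇒ disconnected

Invalid at step 3 (disconnected)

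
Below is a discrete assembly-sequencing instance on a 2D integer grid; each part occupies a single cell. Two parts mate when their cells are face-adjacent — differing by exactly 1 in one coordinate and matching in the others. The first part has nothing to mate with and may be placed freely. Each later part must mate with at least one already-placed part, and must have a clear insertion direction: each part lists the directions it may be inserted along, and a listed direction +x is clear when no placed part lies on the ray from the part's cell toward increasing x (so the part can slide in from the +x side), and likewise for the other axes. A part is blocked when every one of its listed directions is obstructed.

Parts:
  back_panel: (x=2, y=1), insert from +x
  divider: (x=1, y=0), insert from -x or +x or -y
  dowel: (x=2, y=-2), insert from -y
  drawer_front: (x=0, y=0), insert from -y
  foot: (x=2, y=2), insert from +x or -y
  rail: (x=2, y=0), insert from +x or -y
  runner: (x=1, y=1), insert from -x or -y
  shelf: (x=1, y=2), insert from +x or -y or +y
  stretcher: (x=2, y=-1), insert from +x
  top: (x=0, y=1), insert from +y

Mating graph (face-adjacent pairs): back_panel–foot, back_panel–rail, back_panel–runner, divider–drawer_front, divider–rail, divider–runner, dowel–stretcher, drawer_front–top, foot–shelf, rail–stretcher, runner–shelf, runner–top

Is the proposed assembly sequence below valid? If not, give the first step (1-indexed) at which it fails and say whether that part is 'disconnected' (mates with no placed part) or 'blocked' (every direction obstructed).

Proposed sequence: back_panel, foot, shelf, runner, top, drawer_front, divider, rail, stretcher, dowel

1. back_panel@(2, 1) [+x clear] — {back_panel}
2. foot@(2, 2) [+x clear] — {back_panel, foot}
3. shelf@(1, 2) [-y clear] — {back_panel, foot, shelf}
4. runner@(1, 1) [-x clear] — {back_panel, foot, runner, shelf}
5. top@(0, 1) [+y clear] — {back_panel, foot, runner, shelf, top}
6. drawer_front@(0, 0) [-y clear] — {back_panel, drawer_front, foot, runner, shelf, top}
7. divider@(1, 0) [+x clear] — {back_panel, divider, drawer_front, foot, runner, shelf, top}
8. rail@(2, 0) [+x clear] — {back_panel, divider, drawer_front, foot, rail, runner, shelf, top}
9. stretcher@(2, -1) [+x clear] — {back_panel, divider, drawer_front, foot, rail, runner, shelf, stretcher, top}
10. dowel@(2, -2) [-y clear] — {back_panel, divider, dowel, drawer_front, foot, rail, runner, shelf, stretcher, top}

Valid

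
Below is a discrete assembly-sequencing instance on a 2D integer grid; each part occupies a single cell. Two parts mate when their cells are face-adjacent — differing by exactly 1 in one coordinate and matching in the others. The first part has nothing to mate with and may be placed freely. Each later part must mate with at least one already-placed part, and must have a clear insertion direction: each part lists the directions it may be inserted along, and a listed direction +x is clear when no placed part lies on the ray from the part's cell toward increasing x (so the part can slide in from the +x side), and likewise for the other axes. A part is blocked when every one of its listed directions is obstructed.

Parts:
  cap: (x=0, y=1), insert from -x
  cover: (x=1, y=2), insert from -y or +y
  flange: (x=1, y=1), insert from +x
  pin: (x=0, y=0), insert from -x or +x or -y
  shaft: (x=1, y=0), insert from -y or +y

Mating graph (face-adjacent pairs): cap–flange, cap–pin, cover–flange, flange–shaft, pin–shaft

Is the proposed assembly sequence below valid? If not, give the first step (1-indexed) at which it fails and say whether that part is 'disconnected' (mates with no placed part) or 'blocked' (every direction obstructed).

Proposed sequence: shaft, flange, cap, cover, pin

1. shaft@(1, 0) [-y clear] — {shaft}
2. flange@(1, 1) [+x clear] — {flange, shaft}
3. cap@(0, 1) [-x clear] — {cap, flange, shaft}
4. cover@(1, 2) [+y clear] — {cap, cover, flange, shaft}
5. pin@(0, 0) [-x clear] — {cap, cover, flange, pin, shaft}

Valid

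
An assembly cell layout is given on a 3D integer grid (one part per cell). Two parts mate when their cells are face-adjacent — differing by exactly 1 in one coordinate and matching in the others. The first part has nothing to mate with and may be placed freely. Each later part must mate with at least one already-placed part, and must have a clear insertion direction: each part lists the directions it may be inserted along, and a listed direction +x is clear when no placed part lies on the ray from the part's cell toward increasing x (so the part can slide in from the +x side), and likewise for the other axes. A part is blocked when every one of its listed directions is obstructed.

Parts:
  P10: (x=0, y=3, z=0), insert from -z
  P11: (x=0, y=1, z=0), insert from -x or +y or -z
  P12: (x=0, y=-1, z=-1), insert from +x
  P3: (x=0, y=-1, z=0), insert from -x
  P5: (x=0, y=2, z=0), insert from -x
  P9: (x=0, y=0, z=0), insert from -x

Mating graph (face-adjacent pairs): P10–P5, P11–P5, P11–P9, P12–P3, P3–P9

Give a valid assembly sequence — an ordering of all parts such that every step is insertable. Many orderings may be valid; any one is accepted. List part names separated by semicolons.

P10; P5; P11; P9; P3; P12

1. P10@(0, 3, 0) [-z clear] — {P10}
2. P5@(0, 2, 0) [-x clear] — {P10, P5}
3. P11@(0, 1, 0) [-x clear] — {P10, P11, P5}
4. P9@(0, 0, 0) [-x clear] — {P10, P11, P5, P9}
5. P3@(0, -1, 0) [-x clear] — {P10, P11, P3, P5, P9}
6. P12@(0, -1, -1) [+x clear] — {P10, P11, P12, P3, P5, P9}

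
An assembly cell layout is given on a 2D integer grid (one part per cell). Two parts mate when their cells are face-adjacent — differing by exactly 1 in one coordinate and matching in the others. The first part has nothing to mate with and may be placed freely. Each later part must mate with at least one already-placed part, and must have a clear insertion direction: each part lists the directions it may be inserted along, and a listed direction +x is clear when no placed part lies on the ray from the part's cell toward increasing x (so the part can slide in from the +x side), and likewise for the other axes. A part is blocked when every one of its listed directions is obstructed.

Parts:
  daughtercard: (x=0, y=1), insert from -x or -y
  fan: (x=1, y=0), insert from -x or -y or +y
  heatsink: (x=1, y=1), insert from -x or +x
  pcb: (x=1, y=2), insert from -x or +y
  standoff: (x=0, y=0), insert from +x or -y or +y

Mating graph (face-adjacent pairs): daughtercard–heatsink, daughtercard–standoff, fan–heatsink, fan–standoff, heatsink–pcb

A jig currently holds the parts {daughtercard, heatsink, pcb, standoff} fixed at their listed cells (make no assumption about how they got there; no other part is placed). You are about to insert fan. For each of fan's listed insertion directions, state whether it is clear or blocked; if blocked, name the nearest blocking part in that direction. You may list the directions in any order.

-x: nearest on ray is standoff@(0, 0) ⇒ blocked
-y: ray from fan(1, 0) has no placed part ⇒ clear
+y: nearest on ray is heatsink@(1, 1) ⇒ blocked

+y: blocked by heatsink; -x: blocked by standoff; -y: clear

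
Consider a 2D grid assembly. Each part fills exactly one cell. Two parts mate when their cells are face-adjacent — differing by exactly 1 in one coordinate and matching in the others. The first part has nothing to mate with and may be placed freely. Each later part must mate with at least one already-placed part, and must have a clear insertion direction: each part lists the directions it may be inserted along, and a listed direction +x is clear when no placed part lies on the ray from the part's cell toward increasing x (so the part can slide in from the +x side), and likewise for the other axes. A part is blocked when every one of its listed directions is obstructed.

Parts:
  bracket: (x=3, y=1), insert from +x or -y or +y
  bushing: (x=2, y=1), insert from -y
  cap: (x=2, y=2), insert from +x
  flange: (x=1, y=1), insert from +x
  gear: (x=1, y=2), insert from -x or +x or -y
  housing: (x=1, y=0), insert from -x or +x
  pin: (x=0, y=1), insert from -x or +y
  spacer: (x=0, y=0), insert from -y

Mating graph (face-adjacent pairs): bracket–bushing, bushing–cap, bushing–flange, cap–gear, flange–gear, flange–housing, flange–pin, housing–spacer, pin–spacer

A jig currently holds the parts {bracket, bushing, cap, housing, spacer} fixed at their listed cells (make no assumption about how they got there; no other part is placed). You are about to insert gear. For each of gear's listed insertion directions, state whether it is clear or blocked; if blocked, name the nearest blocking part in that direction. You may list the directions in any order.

-x: ray from gear(1, 2) has no placed part ⇒ clear
+x: nearest on ray is cap@(2, 2) ⇒ blocked
-y: nearest on ray is housing@(1, 0) ⇒ blocked

+x: blocked by cap; -x: clear; -y: blocked by housing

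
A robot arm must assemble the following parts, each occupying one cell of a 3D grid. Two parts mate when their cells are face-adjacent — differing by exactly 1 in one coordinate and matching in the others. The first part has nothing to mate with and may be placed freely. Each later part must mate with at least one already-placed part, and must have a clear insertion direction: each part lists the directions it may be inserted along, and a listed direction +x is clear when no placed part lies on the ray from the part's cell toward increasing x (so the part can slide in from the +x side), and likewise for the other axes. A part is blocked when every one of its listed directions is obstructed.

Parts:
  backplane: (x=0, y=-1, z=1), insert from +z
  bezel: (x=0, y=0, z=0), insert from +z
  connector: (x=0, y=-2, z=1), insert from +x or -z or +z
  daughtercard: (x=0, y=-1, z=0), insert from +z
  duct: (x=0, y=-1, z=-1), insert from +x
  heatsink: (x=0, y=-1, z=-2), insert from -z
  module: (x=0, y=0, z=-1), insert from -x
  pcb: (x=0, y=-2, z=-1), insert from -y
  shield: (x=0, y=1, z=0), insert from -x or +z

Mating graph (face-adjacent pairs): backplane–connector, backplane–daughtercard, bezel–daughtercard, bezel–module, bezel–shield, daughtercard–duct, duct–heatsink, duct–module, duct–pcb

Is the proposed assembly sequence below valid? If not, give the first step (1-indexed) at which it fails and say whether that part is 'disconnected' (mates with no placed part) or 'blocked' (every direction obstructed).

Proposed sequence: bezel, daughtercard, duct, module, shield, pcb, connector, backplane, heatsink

Invalid at step 7 (disconnected)

1. bezel@(0, 0, 0) [+z clear] — {bezel}
2. daughtercard@(0, -1, 0) [+z clear] — {bezel, daughtercard}
3. duct@(0, -1, -1) [+x clear] — {bezel, daughtercard, duct}
4. module@(0, 0, -1) [-x clear] — {bezel, daughtercard, duct, module}
5. shield@(0, 1, 0) [-x clear] — {bezel, daughtercard, duct, module, shield}
6. pcb@(0, -2, -1) [-y clear] — {bezel, daughtercard, duct, module, pcb, shield}
7. connector@(0, -2, 1) — no placed neighbour ⇒ disconnected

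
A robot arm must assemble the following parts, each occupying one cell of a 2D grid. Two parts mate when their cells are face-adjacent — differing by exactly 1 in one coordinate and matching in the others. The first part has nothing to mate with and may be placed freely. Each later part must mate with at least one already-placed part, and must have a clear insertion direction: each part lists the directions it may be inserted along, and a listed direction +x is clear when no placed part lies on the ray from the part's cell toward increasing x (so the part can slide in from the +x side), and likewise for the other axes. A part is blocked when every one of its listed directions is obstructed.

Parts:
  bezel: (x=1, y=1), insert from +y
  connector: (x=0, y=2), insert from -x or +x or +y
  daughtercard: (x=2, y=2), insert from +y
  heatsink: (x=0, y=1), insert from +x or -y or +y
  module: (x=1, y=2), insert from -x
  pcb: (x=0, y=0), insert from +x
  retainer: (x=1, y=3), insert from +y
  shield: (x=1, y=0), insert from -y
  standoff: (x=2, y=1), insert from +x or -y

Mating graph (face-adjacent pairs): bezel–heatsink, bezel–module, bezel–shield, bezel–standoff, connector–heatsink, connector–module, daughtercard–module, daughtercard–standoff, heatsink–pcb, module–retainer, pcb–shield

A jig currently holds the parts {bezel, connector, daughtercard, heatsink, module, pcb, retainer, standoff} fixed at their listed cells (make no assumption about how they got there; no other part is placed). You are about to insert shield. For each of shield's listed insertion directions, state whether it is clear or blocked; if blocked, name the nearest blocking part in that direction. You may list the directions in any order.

-y: ray from shield(1, 0) has no placed part ⇒ clear

-y: clear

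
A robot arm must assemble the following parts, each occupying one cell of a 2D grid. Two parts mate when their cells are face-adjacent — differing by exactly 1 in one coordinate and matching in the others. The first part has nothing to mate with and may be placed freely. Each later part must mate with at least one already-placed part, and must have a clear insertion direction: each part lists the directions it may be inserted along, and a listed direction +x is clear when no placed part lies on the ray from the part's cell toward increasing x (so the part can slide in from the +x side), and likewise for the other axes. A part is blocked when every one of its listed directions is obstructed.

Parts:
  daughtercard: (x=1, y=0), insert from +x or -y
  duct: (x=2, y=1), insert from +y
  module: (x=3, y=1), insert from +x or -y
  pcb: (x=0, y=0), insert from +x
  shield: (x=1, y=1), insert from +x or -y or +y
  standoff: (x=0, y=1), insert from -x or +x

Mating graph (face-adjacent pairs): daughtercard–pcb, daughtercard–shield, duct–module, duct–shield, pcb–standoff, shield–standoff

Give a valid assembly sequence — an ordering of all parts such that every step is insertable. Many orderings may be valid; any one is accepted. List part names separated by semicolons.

1. duct@(2, 1) [+y clear] — {duct}
2. module@(3, 1) [+x clear] — {duct, module}
3. shield@(1, 1) [-y clear] — {duct, module, shield}
4. standoff@(0, 1) [-x clear] — {duct, module, shield, standoff}
5. pcb@(0, 0) [+x clear] — {duct, module, pcb, shield, standoff}
6. daughtercard@(1, 0) [+x clear] — {daughtercard, duct, module, pcb, shield, standoff}

duct; module; shield; standoff; pcb; daughtercard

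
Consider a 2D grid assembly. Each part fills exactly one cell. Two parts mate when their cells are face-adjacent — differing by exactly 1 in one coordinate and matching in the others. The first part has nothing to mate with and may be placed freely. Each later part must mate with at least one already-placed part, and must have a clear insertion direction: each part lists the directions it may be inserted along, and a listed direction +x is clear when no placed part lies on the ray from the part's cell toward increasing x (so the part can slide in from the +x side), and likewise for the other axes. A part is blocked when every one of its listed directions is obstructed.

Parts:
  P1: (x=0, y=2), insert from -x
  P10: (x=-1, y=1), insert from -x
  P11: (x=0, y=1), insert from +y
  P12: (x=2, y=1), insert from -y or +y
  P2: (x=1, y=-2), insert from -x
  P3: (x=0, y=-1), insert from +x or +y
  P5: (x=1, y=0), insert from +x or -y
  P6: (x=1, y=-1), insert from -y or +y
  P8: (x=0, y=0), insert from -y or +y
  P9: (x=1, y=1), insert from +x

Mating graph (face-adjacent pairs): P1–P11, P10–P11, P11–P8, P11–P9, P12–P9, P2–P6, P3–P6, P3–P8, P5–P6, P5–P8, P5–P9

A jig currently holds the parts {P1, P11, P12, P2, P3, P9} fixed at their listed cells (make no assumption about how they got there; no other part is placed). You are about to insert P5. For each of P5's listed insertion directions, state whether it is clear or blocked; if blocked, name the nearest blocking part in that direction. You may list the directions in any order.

+x: ray from P5(1, 0) has no placed part ⇒ clear
-y: nearest on ray is P2@(1, -2) ⇒ blocked

+x: clear; -y: blocked by P2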